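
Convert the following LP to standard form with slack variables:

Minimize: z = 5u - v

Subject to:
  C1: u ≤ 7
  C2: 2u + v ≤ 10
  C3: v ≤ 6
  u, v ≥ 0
min z = 5u - v

s.t.
  u + s1 = 7
  2u + v + s2 = 10
  v + s3 = 6
  u, v, s1, s2, s3 ≥ 0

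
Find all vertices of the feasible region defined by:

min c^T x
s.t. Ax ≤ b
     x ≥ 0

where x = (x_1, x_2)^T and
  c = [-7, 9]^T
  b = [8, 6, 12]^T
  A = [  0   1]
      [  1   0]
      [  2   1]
Each vertex is the intersection of two constraint boundaries that also satisfies all remaining constraints:
  x_1 = 0 and x_2 = 0 → (0, 0)
  x_1 = 6 and 2x_1 + x_2 = 12 → (6, 0)
  x_2 = 8 and 2x_1 + x_2 = 12 → (2, 8)
  x_2 = 8 and x_1 = 0 → (0, 8)

Vertices: (0, 0), (6, 0), (2, 8), (0, 8)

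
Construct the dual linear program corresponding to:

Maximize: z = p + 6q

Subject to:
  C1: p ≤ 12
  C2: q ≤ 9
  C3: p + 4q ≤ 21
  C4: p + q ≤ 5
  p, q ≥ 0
Minimize: z = 12y1 + 9y2 + 21y3 + 5y4

Subject to:
  C1: -y1 - y3 - y4 ≤ -1
  C2: -y2 - 4y3 - y4 ≤ -6
  y1, y2, y3, y4 ≥ 0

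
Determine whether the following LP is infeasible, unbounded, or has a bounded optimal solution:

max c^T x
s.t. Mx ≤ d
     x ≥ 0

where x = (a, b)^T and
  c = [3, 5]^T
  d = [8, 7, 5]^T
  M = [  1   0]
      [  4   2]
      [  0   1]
The point (0, 3.5) satisfies every constraint, so the LP is feasible; the constraints give a ≤ 8 and b ≤ 5, which with a, b ≥ 0 keep the feasible region inside a bounded box. A feasible, bounded LP attains a finite optimum at a vertex.

Evaluating z = 3a + 5b at each vertex:
  (0, 0): z = 0
  (1.75, 0): z = 5.25
  (0, 3.5): z = 17.5

Bounded optimum: z* = 17.5 at (0, 3.5).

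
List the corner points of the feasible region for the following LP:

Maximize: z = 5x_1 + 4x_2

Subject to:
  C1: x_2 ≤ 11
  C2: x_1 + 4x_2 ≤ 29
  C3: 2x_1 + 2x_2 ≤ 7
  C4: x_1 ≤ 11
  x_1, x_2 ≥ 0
Each vertex is the intersection of two constraint boundaries that also satisfies all remaining constraints:
  x_1 = 0 and x_2 = 0 → (0, 0)
  2x_1 + 2x_2 = 7 and x_2 = 0 → (3.5, 0)
  2x_1 + 2x_2 = 7 and x_1 = 0 → (0, 3.5)

Vertices: (0, 0), (3.5, 0), (0, 3.5)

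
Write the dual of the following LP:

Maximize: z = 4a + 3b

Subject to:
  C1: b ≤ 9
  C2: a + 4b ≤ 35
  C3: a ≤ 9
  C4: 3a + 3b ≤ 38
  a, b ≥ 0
Minimize: z = 9y1 + 35y2 + 9y3 + 38y4

Subject to:
  C1: -y2 - y3 - 3y4 ≤ -4
  C2: -y1 - 4y2 - 3y4 ≤ -3
  y1, y2, y3, y4 ≥ 0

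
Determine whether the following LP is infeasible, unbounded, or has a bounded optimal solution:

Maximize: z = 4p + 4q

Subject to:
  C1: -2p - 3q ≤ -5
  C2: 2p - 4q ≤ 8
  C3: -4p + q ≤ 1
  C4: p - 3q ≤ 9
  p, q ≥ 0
Feasible point: (1, 1) satisfies every constraint, so the LP is feasible.
Direction d = (1, 1): for each constraint row a, a·d ≤ 0 —
  (-2)(1) + (-3)(1) = -5 ≤ 0
  (2)(1) + (-4)(1) = -2 ≤ 0
  (-4)(1) + (1)(1) = -3 ≤ 0
  (1)(1) + (-3)(1) = -2 ≤ 0
and d ≥ 0, so (1, 1) + t·d stays feasible for every t ≥ 0. Along this ray z = 4p + 4q changes by 8 per unit t, so z → +∞.

Unbounded: there is a feasible ray along which z → +∞.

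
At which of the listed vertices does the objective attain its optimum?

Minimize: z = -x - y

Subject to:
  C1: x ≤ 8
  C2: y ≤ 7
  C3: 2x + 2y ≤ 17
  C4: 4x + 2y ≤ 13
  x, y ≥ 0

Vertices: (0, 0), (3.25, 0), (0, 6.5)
Evaluating z = -x - y at each vertex:
  (0, 0): z = 0
  (3.25, 0): z = -3.25
  (0, 6.5): z = -6.5

The smallest value is z = -6.5, attained at (0, 6.5).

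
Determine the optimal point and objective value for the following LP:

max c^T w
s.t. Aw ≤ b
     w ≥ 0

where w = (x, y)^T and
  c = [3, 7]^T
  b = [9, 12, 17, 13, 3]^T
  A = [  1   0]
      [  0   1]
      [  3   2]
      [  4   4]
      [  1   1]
Each vertex is the intersection of two constraint boundaries that also satisfies all remaining constraints:
  x = 0 and y = 0 → (0, 0)
  x + y = 3 and y = 0 → (3, 0)
  x + y = 3 and x = 0 → (0, 3)

Evaluating z = 3x + 7y at each vertex:
  (0, 0): z = 0
  (3, 0): z = 9
  (0, 3): z = 21

The maximum is at (0, 3) with z = 21.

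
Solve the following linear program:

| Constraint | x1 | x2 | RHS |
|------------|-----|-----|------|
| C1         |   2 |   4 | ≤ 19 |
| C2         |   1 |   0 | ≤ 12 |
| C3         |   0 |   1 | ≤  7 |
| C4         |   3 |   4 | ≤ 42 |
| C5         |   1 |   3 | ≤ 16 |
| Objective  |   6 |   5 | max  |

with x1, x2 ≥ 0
x1 = 9.5, x2 = 0, z = 57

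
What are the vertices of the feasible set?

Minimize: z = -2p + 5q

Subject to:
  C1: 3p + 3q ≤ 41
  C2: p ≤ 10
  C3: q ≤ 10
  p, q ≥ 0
Each vertex is the intersection of two constraint boundaries that also satisfies all remaining constraints:
  p = 0 and q = 0 → (0, 0)
  p = 10 and q = 0 → (10, 0)
  3p + 3q = 41 and p = 10 → (10, 3.667)
  3p + 3q = 41 and q = 10 → (3.667, 10)
  q = 10 and p = 0 → (0, 10)

Vertices: (0, 0), (10, 0), (10, 3.667), (3.667, 10), (0, 10)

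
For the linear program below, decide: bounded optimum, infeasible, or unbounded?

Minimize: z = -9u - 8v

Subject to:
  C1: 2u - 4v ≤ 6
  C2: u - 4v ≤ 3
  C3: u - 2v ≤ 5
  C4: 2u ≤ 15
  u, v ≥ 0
Feasible point: (0, 0) satisfies every constraint, so the LP is feasible.
Direction d = (0, 1): for each constraint row a, a·d ≤ 0 —
  (2)(0) + (-4)(1) = -4 ≤ 0
  (1)(0) + (-4)(1) = -4 ≤ 0
  (1)(0) + (-2)(1) = -2 ≤ 0
  (2)(0) + (0)(1) = 0 ≤ 0
and d ≥ 0, so (0, 0) + t·d stays feasible for every t ≥ 0. Along this ray z = -9u - 8v changes by -8 per unit t, so z → −∞.

Unbounded: there is a feasible ray along which z → −∞.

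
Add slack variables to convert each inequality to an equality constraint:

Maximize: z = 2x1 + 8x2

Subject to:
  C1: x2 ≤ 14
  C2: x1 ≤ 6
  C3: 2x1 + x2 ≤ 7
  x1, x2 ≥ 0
max z = 2x1 + 8x2

s.t.
  x2 + s1 = 14
  x1 + s2 = 6
  2x1 + x2 + s3 = 7
  x1, x2, s1, s2, s3 ≥ 0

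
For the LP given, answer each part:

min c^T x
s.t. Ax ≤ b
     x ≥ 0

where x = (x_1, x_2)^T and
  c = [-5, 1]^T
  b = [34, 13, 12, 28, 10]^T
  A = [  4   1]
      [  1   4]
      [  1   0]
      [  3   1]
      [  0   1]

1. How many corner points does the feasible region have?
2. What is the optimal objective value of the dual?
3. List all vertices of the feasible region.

1. 4
2. -42.5 (by strong duality, equal to the primal optimum)
3. (0, 0), (8.5, 0), (8.2, 1.2), (0, 3.25)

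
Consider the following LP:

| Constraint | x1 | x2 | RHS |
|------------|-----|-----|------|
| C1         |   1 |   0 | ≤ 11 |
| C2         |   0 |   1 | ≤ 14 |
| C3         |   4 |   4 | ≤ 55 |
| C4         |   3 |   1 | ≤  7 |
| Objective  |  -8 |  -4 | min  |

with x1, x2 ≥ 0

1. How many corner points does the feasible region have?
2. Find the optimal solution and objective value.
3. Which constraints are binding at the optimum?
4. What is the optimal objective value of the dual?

1. 3
2. x1 = 0, x2 = 7, z = -28
3. C4, x1 ≥ 0
4. -28 (by strong duality, equal to the primal optimum)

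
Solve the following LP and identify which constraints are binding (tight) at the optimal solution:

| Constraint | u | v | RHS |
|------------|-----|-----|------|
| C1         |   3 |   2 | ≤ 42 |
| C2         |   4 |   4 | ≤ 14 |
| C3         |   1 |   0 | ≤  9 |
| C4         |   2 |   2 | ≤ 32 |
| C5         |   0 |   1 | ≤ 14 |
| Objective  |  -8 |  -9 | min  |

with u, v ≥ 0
Optimal: u = 0, v = 3.5
Slack at optimum:
  C1: slack = 35
  C2: slack = 0 (binding)
  C3: slack = 9
  C4: slack = 25
  C5: slack = 10.5
  u ≥ 0: u = 0 (binding)
  v ≥ 0: v = 3.5
Binding constraints: C2, u ≥ 0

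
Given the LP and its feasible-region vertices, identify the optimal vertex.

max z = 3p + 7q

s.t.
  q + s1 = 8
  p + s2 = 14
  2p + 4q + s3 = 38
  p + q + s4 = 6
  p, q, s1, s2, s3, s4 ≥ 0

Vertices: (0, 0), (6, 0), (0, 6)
Evaluating z = 3p + 7q at each vertex:
  (0, 0): z = 0
  (6, 0): z = 18
  (0, 6): z = 42

The largest value is z = 42, attained at (0, 6).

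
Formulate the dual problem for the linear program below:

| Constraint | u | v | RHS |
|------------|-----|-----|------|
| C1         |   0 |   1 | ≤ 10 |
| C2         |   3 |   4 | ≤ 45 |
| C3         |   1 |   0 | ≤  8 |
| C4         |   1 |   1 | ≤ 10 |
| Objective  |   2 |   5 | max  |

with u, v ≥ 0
Minimize: z = 10y1 + 45y2 + 8y3 + 10y4

Subject to:
  C1: -3y2 - y3 - y4 ≤ -2
  C2: -y1 - 4y2 - y4 ≤ -5
  y1, y2, y3, y4 ≥ 0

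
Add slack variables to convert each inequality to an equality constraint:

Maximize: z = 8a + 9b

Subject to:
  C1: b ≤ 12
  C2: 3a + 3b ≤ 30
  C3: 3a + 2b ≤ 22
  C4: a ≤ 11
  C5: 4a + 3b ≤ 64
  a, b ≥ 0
max z = 8a + 9b

s.t.
  b + s1 = 12
  3a + 3b + s2 = 30
  3a + 2b + s3 = 22
  a + s4 = 11
  4a + 3b + s5 = 64
  a, b, s1, s2, s3, s4, s5 ≥ 0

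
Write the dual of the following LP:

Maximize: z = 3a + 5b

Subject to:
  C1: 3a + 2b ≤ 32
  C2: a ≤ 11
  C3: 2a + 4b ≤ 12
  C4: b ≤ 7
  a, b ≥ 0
Minimize: z = 32y1 + 11y2 + 12y3 + 7y4

Subject to:
  C1: -3y1 - y2 - 2y3 ≤ -3
  C2: -2y1 - 4y3 - y4 ≤ -5
  y1, y2, y3, y4 ≥ 0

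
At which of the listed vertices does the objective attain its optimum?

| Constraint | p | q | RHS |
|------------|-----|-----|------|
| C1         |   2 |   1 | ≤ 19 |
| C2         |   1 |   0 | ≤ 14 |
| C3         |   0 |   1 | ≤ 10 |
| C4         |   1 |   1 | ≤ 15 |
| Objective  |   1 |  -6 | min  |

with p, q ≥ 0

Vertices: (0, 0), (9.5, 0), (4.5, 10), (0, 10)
(0, 10) with z = -60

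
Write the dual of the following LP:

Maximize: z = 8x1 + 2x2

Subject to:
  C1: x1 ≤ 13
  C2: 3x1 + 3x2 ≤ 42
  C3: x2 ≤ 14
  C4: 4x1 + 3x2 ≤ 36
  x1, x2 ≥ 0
Minimize: z = 13y1 + 42y2 + 14y3 + 36y4

Subject to:
  C1: -y1 - 3y2 - 4y4 ≤ -8
  C2: -3y2 - y3 - 3y4 ≤ -2
  y1, y2, y3, y4 ≥ 0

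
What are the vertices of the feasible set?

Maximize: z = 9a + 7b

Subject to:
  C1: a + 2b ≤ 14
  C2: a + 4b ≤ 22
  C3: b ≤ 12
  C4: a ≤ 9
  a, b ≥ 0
Each vertex is the intersection of two constraint boundaries that also satisfies all remaining constraints:
  a = 0 and b = 0 → (0, 0)
  a = 9 and b = 0 → (9, 0)
  a + 2b = 14 and a = 9 → (9, 2.5)
  a + 2b = 14 and a + 4b = 22 → (6, 4)
  a + 4b = 22 and a = 0 → (0, 5.5)

Vertices: (0, 0), (9, 0), (9, 2.5), (6, 4), (0, 5.5)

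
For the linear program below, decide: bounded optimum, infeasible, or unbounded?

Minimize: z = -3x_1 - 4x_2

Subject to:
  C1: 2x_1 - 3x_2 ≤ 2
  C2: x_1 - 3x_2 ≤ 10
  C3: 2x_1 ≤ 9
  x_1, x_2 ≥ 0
Feasible point: (0, 0) satisfies every constraint, so the LP is feasible.
Direction d = (0, 1): for each constraint row a, a·d ≤ 0 —
  (2)(0) + (-3)(1) = -3 ≤ 0
  (1)(0) + (-3)(1) = -3 ≤ 0
  (2)(0) + (0)(1) = 0 ≤ 0
and d ≥ 0, so (0, 0) + t·d stays feasible for every t ≥ 0. Along this ray z = -3x_1 - 4x_2 changes by -4 per unit t, so z → −∞.

Unbounded — the objective can decrease without bound over the feasible region.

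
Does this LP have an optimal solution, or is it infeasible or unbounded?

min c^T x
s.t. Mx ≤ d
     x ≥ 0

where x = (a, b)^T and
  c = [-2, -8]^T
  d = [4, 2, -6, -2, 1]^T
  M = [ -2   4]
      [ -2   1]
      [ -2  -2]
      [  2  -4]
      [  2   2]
One constraint requires 2a + 2b ≤ 1, while the constraint -2a - 2b ≤ -6 is equivalent to 2a + 2b ≥ 6. Together they would need 6 ≤ 2a + 2b ≤ 1, which is impossible since 6 > 1. No point satisfies all constraints.

Infeasible — the constraint set is empty.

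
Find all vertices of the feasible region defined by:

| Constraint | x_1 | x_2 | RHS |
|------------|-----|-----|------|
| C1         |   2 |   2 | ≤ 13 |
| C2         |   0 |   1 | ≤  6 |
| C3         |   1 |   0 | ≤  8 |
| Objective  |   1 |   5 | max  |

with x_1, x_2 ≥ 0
Each vertex is the intersection of two constraint boundaries that also satisfies all remaining constraints:
  x_1 = 0 and x_2 = 0 → (0, 0)
  2x_1 + 2x_2 = 13 and x_2 = 0 → (6.5, 0)
  2x_1 + 2x_2 = 13 and x_2 = 6 → (0.5, 6)
  x_2 = 6 and x_1 = 0 → (0, 6)

Vertices: (0, 0), (6.5, 0), (0.5, 6), (0, 6)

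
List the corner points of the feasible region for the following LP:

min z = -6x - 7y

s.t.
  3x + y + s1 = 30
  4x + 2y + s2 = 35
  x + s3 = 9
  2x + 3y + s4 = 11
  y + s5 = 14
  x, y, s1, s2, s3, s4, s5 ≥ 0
Each vertex is the intersection of two constraint boundaries that also satisfies all remaining constraints:
  x = 0 and y = 0 → (0, 0)
  2x + 3y = 11 and y = 0 → (5.5, 0)
  2x + 3y = 11 and x = 0 → (0, 3.667)

Vertices: (0, 0), (5.5, 0), (0, 3.667)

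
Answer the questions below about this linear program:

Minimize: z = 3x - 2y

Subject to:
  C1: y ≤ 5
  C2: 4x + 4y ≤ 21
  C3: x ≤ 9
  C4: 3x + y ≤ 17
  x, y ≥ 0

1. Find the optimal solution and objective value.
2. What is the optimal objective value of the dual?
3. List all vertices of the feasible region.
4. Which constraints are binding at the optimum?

1. x = 0, y = 5, z = -10
2. -10 (by strong duality, equal to the primal optimum)
3. (0, 0), (5.25, 0), (0.25, 5), (0, 5)
4. C1, x ≥ 0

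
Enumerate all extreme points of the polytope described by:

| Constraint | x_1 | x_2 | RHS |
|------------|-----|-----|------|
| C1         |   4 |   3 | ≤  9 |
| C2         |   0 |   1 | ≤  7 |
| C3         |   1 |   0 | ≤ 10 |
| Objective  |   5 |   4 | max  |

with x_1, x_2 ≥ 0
Each vertex is the intersection of two constraint boundaries that also satisfies all remaining constraints:
  x_1 = 0 and x_2 = 0 → (0, 0)
  4x_1 + 3x_2 = 9 and x_2 = 0 → (2.25, 0)
  4x_1 + 3x_2 = 9 and x_1 = 0 → (0, 3)

Vertices: (0, 0), (2.25, 0), (0, 3)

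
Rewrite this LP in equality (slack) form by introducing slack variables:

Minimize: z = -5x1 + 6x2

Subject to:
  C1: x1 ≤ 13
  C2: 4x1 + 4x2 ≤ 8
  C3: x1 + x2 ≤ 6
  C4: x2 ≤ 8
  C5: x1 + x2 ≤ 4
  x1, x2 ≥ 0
min z = -5x1 + 6x2

s.t.
  x1 + s1 = 13
  4x1 + 4x2 + s2 = 8
  x1 + x2 + s3 = 6
  x2 + s4 = 8
  x1 + x2 + s5 = 4
  x1, x2, s1, s2, s3, s4, s5 ≥ 0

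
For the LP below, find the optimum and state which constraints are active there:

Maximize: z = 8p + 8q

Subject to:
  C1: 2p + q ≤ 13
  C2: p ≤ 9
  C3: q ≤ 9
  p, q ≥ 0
Optimal: p = 2, q = 9
Binding: C1, C3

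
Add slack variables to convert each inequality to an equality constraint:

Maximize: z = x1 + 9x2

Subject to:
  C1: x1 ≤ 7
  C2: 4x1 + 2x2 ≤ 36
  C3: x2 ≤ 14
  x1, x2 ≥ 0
max z = x1 + 9x2

s.t.
  x1 + s1 = 7
  4x1 + 2x2 + s2 = 36
  x2 + s3 = 14
  x1, x2, s1, s2, s3 ≥ 0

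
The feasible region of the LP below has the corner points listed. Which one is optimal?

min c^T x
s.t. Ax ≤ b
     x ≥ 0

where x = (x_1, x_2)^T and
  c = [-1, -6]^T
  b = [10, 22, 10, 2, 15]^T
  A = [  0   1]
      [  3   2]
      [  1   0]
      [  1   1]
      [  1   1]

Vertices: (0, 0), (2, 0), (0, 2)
(0, 2) with z = -12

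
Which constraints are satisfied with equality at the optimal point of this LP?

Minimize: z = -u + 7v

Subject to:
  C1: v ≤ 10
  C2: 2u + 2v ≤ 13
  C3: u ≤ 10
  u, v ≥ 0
Optimal: u = 6.5, v = 0
Slack at optimum:
  C1: slack = 10
  C2: slack = 0 (binding)
  C3: slack = 3.5
  u ≥ 0: u = 6.5
  v ≥ 0: v = 0 (binding)
Binding constraints: C2, v ≥ 0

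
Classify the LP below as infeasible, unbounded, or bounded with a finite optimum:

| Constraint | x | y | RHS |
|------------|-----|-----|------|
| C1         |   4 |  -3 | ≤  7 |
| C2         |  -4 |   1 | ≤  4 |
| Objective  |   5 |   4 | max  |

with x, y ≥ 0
Feasible point: (0, 0) satisfies every constraint, so the LP is feasible.
Direction d = (3, 4): for each constraint row a, a·d ≤ 0 —
  (4)(3) + (-3)(4) = 0 ≤ 0
  (-4)(3) + (1)(4) = -8 ≤ 0
and d ≥ 0, so (0, 0) + t·d stays feasible for every t ≥ 0. Along this ray z = 5x + 4y changes by 31 per unit t, so z → +∞.

The LP is unbounded; z can be made arbitrarily large.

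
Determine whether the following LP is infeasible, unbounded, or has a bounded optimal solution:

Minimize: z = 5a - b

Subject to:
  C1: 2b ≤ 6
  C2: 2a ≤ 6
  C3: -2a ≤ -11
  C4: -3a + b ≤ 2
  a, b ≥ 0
C2 requires 2a ≤ 6, while C3 (-2a ≤ -11) is equivalent to 2a ≥ 11. Together they would need 11 ≤ 2a ≤ 6, which is impossible since 11 > 6. No point satisfies all constraints.

Infeasible: no point satisfies all constraints simultaneously.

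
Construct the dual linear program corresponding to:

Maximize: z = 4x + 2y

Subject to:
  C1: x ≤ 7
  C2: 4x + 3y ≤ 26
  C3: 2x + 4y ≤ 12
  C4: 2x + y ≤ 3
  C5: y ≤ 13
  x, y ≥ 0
Minimize: z = 7y1 + 26y2 + 12y3 + 3y4 + 13y5

Subject to:
  C1: -y1 - 4y2 - 2y3 - 2y4 ≤ -4
  C2: -3y2 - 4y3 - y4 - y5 ≤ -2
  y1, y2, y3, y4, y5 ≥ 0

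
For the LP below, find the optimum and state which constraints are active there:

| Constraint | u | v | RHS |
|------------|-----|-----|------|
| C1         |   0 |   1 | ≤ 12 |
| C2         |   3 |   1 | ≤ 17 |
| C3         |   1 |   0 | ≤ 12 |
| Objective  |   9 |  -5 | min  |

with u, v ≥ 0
Optimal: u = 0, v = 12
Slack at optimum:
  C1: slack = 0 (binding)
  C2: slack = 5
  C3: slack = 12
  u ≥ 0: u = 0 (binding)
  v ≥ 0: v = 12
Binding constraints: C1, u ≥ 0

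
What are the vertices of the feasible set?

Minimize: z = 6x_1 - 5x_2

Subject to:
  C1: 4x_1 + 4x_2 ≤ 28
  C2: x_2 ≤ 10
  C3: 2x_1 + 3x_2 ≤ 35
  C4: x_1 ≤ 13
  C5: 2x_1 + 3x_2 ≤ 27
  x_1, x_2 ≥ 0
Each vertex is the intersection of two constraint boundaries that also satisfies all remaining constraints:
  x_1 = 0 and x_2 = 0 → (0, 0)
  4x_1 + 4x_2 = 28 and x_2 = 0 → (7, 0)
  4x_1 + 4x_2 = 28 and x_1 = 0 → (0, 7)

Vertices: (0, 0), (7, 0), (0, 7)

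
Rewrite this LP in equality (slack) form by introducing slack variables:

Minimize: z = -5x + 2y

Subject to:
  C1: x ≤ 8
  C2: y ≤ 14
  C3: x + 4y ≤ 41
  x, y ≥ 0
min z = -5x + 2y

s.t.
  x + s1 = 8
  y + s2 = 14
  x + 4y + s3 = 41
  x, y, s1, s2, s3 ≥ 0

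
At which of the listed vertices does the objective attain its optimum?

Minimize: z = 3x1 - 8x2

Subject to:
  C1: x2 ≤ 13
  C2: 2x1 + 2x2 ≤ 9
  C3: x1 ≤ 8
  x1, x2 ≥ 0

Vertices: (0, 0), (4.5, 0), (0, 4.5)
Evaluating z = 3x1 - 8x2 at each vertex:
  (0, 0): z = 0
  (4.5, 0): z = 13.5
  (0, 4.5): z = -36

The smallest value is z = -36, attained at (0, 4.5).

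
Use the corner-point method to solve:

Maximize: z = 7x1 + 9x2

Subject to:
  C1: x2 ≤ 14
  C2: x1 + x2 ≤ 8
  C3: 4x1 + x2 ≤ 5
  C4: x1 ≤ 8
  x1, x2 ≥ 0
Each vertex is the intersection of two constraint boundaries that also satisfies all remaining constraints:
  x1 = 0 and x2 = 0 → (0, 0)
  4x1 + x2 = 5 and x2 = 0 → (1.25, 0)
  4x1 + x2 = 5 and x1 = 0 → (0, 5)

Evaluating z = 7x1 + 9x2 at each vertex:
  (0, 0): z = 0
  (1.25, 0): z = 8.75
  (0, 5): z = 45

The maximum is at (0, 5) with z = 45.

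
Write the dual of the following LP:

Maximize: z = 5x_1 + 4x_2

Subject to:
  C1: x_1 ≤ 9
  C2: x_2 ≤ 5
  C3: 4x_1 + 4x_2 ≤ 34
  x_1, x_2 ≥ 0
Minimize: z = 9y1 + 5y2 + 34y3

Subject to:
  C1: -y1 - 4y3 ≤ -5
  C2: -y2 - 4y3 ≤ -4
  y1, y2, y3 ≥ 0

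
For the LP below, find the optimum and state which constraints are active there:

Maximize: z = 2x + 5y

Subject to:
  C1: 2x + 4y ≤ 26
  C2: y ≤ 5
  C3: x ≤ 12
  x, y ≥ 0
Optimal: x = 3, y = 5
Binding: C1, C2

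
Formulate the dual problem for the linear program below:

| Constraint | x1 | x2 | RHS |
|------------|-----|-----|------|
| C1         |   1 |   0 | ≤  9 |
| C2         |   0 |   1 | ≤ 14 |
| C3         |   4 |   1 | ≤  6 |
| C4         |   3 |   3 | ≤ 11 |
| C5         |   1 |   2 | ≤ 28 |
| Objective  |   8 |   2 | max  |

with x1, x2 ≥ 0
Minimize: z = 9y1 + 14y2 + 6y3 + 11y4 + 28y5

Subject to:
  C1: -y1 - 4y3 - 3y4 - y5 ≤ -8
  C2: -y2 - y3 - 3y4 - 2y5 ≤ -2
  y1, y2, y3, y4, y5 ≥ 0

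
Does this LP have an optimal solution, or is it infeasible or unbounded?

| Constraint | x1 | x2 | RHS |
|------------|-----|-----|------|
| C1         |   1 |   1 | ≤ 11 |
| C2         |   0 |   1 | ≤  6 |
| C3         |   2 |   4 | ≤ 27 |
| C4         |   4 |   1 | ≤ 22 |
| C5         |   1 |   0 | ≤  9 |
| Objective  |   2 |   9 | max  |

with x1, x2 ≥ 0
The point (1.5, 6) satisfies every constraint, so the LP is feasible; the constraints give x1 ≤ 9 and x2 ≤ 6, which with x1, x2 ≥ 0 keep the feasible region inside a bounded box. A feasible, bounded LP attains a finite optimum at a vertex.

Evaluating z = 2x1 + 9x2 at each vertex:
  (0, 0): z = 0
  (5.5, 0): z = 11
  (4.357, 4.571): z = 49.86
  (1.5, 6): z = 57
  (0, 6): z = 54

The LP has an optimal solution: (1.5, 6) with z = 57.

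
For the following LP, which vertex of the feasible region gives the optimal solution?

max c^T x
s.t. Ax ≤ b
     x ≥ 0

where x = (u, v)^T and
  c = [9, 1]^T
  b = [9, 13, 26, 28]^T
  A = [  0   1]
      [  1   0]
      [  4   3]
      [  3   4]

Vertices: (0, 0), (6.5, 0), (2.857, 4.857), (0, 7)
(6.5, 0) with z = 58.5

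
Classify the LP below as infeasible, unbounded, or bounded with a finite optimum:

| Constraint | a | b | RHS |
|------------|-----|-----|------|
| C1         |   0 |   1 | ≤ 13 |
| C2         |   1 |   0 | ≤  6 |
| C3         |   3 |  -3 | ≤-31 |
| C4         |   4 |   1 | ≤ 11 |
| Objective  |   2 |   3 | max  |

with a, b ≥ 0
The point (0, 11) satisfies every constraint, so the LP is feasible; the constraints give a ≤ 6 and b ≤ 13, which with a, b ≥ 0 keep the feasible region inside a bounded box. A feasible, bounded LP attains a finite optimum at a vertex.

Evaluating z = 2a + 3b at each vertex:
  (0, 10.33): z = 31
  (0.1333, 10.47): z = 31.67
  (0, 11): z = 33

Bounded optimum: z* = 33 at (0, 11).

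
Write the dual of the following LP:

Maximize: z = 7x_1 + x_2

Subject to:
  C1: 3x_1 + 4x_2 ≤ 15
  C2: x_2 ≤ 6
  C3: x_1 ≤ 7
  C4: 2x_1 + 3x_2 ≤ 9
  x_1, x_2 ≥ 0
Minimize: z = 15y1 + 6y2 + 7y3 + 9y4

Subject to:
  C1: -3y1 - y3 - 2y4 ≤ -7
  C2: -4y1 - y2 - 3y4 ≤ -1
  y1, y2, y3, y4 ≥ 0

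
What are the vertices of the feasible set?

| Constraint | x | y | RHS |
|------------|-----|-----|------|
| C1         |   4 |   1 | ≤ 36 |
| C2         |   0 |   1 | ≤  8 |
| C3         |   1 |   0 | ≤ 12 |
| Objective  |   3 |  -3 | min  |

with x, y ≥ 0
Each vertex is the intersection of two constraint boundaries that also satisfies all remaining constraints:
  x = 0 and y = 0 → (0, 0)
  4x + y = 36 and y = 0 → (9, 0)
  4x + y = 36 and y = 8 → (7, 8)
  y = 8 and x = 0 → (0, 8)

Vertices: (0, 0), (9, 0), (7, 8), (0, 8)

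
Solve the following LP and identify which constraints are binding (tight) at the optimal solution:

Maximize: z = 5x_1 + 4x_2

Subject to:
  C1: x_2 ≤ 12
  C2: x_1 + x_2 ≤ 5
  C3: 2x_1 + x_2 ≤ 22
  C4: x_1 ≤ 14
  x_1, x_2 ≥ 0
Optimal: x_1 = 5, x_2 = 0
Slack at optimum:
  C1: slack = 12
  C2: slack = 0 (binding)
  C3: slack = 12
  C4: slack = 9
  x_1 ≥ 0: x_1 = 5
  x_2 ≥ 0: x_2 = 0 (binding)
Binding constraints: C2, x_2 ≥ 0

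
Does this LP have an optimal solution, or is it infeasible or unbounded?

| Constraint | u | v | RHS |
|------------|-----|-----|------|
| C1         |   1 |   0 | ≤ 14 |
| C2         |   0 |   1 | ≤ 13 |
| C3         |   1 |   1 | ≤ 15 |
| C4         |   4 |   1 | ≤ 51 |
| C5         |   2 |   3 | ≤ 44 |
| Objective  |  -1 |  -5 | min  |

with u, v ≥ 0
The point (2, 13) satisfies every constraint, so the LP is feasible; the constraints give u ≤ 14 and v ≤ 13, which with u, v ≥ 0 keep the feasible region inside a bounded box. A feasible, bounded LP attains a finite optimum at a vertex.

Bounded optimum: z* = -67 at (2, 13).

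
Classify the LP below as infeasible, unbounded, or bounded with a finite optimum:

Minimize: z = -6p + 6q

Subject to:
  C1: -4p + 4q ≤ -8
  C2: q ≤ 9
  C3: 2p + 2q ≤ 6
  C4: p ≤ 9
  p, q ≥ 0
The point (3, 0) satisfies every constraint, so the LP is feasible; the constraints give p ≤ 9 and q ≤ 9, which with p, q ≥ 0 keep the feasible region inside a bounded box. A feasible, bounded LP attains a finite optimum at a vertex.

Evaluating z = -6p + 6q at each vertex:
  (2, 0): z = -12
  (3, 0): z = -18
  (2.5, 0.5): z = -12

Bounded optimum: z* = -18 at (3, 0).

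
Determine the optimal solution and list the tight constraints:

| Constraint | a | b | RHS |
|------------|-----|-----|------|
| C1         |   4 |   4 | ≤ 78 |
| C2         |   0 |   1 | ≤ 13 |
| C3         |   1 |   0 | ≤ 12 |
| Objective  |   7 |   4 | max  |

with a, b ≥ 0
Optimal: a = 12, b = 7.5
Slack at optimum:
  C1: slack = 0 (binding)
  C2: slack = 5.5
  C3: slack = 0 (binding)
  a ≥ 0: a = 12
  b ≥ 0: b = 7.5
Binding constraints: C1, C3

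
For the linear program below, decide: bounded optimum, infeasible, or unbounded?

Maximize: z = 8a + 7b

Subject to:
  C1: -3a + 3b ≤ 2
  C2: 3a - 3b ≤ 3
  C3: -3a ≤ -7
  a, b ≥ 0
Feasible point: (3, 2) satisfies every constraint, so the LP is feasible.
Direction d = (1, 1): for each constraint row a, a·d ≤ 0 —
  (-3)(1) + (3)(1) = 0 ≤ 0
  (3)(1) + (-3)(1) = 0 ≤ 0
  (-3)(1) + (0)(1) = -3 ≤ 0
and d ≥ 0, so (3, 2) + t·d stays feasible for every t ≥ 0. Along this ray z = 8a + 7b changes by 15 per unit t, so z → +∞.

Unbounded: there is a feasible ray along which z → +∞.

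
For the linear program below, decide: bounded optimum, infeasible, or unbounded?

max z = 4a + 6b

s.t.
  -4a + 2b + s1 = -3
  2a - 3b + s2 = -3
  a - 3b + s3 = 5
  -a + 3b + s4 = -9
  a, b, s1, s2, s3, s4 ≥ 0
The row a - 3b + s3 = 5 with s3 ≥ 0 requires a - 3b ≤ 5, while the row -a + 3b + s4 = -9 with s4 ≥ 0 is equivalent to a - 3b ≥ 9. Together they would need 9 ≤ a - 3b ≤ 5, which is impossible since 9 > 5. No point satisfies all constraints.

Infeasible: no point satisfies all constraints simultaneously.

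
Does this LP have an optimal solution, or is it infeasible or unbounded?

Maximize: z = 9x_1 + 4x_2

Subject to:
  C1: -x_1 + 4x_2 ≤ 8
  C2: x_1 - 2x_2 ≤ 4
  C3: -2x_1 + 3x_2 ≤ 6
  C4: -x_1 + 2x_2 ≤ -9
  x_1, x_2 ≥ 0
C2 requires x_1 - 2x_2 ≤ 4, while C4 (-x_1 + 2x_2 ≤ -9) is equivalent to x_1 - 2x_2 ≥ 9. Together they would need 9 ≤ x_1 - 2x_2 ≤ 4, which is impossible since 9 > 4. No point satisfies all constraints.

Infeasible — the constraint set is empty.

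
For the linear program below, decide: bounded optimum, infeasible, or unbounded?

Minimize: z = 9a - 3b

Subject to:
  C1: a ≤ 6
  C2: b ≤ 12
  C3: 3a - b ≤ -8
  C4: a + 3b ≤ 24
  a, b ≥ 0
The point (0, 8) satisfies every constraint, so the LP is feasible; the constraints give a ≤ 6 and b ≤ 12, which with a, b ≥ 0 keep the feasible region inside a bounded box. A feasible, bounded LP attains a finite optimum at a vertex.

Bounded optimum: z* = -24 at (0, 8).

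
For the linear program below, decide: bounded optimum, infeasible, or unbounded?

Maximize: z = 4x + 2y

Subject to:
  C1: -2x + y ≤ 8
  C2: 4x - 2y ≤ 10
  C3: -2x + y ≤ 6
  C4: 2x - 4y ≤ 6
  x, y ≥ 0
Feasible point: (0, 0) satisfies every constraint, so the LP is feasible.
Direction d = (1, 2): for each constraint row a, a·d ≤ 0 —
  (-2)(1) + (1)(2) = 0 ≤ 0
  (4)(1) + (-2)(2) = 0 ≤ 0
  (-2)(1) + (1)(2) = 0 ≤ 0
  (2)(1) + (-4)(2) = -6 ≤ 0
and d ≥ 0, so (0, 0) + t·d stays feasible for every t ≥ 0. Along this ray z = 4x + 2y changes by 8 per unit t, so z → +∞.

Unbounded: there is a feasible ray along which z → +∞.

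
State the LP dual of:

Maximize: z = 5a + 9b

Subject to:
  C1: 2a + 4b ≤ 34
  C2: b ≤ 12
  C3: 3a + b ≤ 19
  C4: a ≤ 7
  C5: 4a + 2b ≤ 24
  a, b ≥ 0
Minimize: z = 34y1 + 12y2 + 19y3 + 7y4 + 24y5

Subject to:
  C1: -2y1 - 3y3 - y4 - 4y5 ≤ -5
  C2: -4y1 - y2 - y3 - 2y5 ≤ -9
  y1, y2, y3, y4, y5 ≥ 0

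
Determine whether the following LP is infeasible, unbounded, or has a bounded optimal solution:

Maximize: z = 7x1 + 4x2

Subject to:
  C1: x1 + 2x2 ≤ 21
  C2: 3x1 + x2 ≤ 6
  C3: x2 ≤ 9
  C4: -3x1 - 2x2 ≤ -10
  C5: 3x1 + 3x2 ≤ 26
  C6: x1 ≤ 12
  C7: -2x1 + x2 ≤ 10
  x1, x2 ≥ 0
The point (0, 6) satisfies every constraint, so the LP is feasible; the constraints give x1 ≤ 12 and x2 ≤ 9, which with x1, x2 ≥ 0 keep the feasible region inside a bounded box. A feasible, bounded LP attains a finite optimum at a vertex.

Evaluating z = 7x1 + 4x2 at each vertex:
  (0.6667, 4): z = 20.67
  (0, 6): z = 24
  (0, 5): z = 20

Bounded optimum: z* = 24 at (0, 6).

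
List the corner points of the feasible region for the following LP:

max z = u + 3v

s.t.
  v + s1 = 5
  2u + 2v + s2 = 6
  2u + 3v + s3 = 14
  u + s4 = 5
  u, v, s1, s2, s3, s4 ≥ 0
Each vertex is the intersection of two constraint boundaries that also satisfies all remaining constraints:
  u = 0 and v = 0 → (0, 0)
  2u + 2v = 6 and v = 0 → (3, 0)
  2u + 2v = 6 and u = 0 → (0, 3)

Vertices: (0, 0), (3, 0), (0, 3)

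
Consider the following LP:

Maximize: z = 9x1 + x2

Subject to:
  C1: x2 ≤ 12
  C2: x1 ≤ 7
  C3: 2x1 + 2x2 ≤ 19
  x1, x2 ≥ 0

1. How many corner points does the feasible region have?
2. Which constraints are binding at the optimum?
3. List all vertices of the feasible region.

1. 4
2. C2, C3
3. (0, 0), (7, 0), (7, 2.5), (0, 9.5)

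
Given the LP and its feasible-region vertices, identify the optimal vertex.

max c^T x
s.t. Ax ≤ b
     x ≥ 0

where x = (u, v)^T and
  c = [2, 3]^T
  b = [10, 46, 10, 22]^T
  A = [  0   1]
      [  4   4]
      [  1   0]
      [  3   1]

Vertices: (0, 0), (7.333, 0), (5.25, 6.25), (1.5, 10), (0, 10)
(1.5, 10) with z = 33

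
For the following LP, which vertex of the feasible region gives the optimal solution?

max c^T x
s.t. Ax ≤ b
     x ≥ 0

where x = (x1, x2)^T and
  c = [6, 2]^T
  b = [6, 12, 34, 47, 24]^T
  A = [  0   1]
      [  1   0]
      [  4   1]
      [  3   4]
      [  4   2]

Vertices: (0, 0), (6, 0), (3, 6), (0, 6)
(6, 0) with z = 36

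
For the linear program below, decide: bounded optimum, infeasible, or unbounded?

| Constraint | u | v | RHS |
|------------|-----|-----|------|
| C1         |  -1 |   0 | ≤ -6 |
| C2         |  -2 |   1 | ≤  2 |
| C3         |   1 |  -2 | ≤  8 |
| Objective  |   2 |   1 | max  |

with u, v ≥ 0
Feasible point: (6, 0) satisfies every constraint, so the LP is feasible.
Direction d = (1, 1): for each constraint row a, a·d ≤ 0 —
  (-1)(1) + (0)(1) = -1 ≤ 0
  (-2)(1) + (1)(1) = -1 ≤ 0
  (1)(1) + (-2)(1) = -1 ≤ 0
and d ≥ 0, so (6, 0) + t·d stays feasible for every t ≥ 0. Along this ray z = 2u + v changes by 3 per unit t, so z → +∞.

The LP is unbounded; z can be made arbitrarily large.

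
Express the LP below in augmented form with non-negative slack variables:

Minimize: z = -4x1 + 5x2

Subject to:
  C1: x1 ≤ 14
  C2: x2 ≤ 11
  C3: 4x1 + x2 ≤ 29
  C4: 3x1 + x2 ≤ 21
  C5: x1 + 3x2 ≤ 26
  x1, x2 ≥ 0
min z = -4x1 + 5x2

s.t.
  x1 + s1 = 14
  x2 + s2 = 11
  4x1 + x2 + s3 = 29
  3x1 + x2 + s4 = 21
  x1 + 3x2 + s5 = 26
  x1, x2, s1, s2, s3, s4, s5 ≥ 0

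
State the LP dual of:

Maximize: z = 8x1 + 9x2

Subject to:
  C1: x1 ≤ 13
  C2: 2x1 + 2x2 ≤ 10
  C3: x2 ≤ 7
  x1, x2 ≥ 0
Minimize: z = 13y1 + 10y2 + 7y3

Subject to:
  C1: -y1 - 2y2 ≤ -8
  C2: -2y2 - y3 ≤ -9
  y1, y2, y3 ≥ 0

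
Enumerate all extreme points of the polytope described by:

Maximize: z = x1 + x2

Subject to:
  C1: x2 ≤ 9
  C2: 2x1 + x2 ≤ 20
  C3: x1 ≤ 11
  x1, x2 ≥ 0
Each vertex is the intersection of two constraint boundaries that also satisfies all remaining constraints:
  x1 = 0 and x2 = 0 → (0, 0)
  2x1 + x2 = 20 and x2 = 0 → (10, 0)
  x2 = 9 and 2x1 + x2 = 20 → (5.5, 9)
  x2 = 9 and x1 = 0 → (0, 9)

Vertices: (0, 0), (10, 0), (5.5, 9), (0, 9)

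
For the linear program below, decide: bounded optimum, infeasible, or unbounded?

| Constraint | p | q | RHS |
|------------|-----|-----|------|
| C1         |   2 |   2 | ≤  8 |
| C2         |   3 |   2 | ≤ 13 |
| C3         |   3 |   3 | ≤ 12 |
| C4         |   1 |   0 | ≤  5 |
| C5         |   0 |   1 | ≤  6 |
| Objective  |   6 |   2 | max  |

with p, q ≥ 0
The point (4, 0) satisfies every constraint, so the LP is feasible; the constraints give p ≤ 5 and q ≤ 6, which with p, q ≥ 0 keep the feasible region inside a bounded box. A feasible, bounded LP attains a finite optimum at a vertex.

Evaluating z = 6p + 2q at each vertex:
  (0, 0): z = 0
  (4, 0): z = 24
  (0, 4): z = 8

Feasible with finite optimum z* = 24 at (4, 0).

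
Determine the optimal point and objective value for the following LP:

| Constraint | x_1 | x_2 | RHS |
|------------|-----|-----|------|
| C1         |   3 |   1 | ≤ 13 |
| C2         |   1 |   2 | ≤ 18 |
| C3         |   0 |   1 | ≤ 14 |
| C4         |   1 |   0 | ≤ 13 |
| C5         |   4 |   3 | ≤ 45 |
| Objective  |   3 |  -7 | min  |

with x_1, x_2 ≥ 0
Each vertex is the intersection of two constraint boundaries that also satisfies all remaining constraints:
  x_1 = 0 and x_2 = 0 → (0, 0)
  3x_1 + x_2 = 13 and x_2 = 0 → (4.333, 0)
  3x_1 + x_2 = 13 and x_1 + 2x_2 = 18 → (1.6, 8.2)
  x_1 + 2x_2 = 18 and x_1 = 0 → (0, 9)

Evaluating z = 3x_1 - 7x_2 at each vertex:
  (0, 0): z = 0
  (4.333, 0): z = 13
  (1.6, 8.2): z = -52.6
  (0, 9): z = -63

The minimum is at (0, 9) with z = -63.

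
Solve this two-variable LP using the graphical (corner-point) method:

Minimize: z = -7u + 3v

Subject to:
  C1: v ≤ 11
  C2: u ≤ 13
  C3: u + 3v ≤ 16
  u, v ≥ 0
Each vertex is the intersection of two constraint boundaries that also satisfies all remaining constraints:
  u = 0 and v = 0 → (0, 0)
  u = 13 and v = 0 → (13, 0)
  u = 13 and u + 3v = 16 → (13, 1)
  u + 3v = 16 and u = 0 → (0, 5.333)

Evaluating z = -7u + 3v at each vertex:
  (0, 0): z = 0
  (13, 0): z = -91
  (13, 1): z = -88
  (0, 5.333): z = 16

The minimum is at (13, 0) with z = -91.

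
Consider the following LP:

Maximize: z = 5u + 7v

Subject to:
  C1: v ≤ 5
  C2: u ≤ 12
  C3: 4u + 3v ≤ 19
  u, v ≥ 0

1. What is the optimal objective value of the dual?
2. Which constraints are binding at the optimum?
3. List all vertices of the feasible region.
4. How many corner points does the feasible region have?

1. 40 (by strong duality, equal to the primal optimum)
2. C1, C3
3. (0, 0), (4.75, 0), (1, 5), (0, 5)
4. 4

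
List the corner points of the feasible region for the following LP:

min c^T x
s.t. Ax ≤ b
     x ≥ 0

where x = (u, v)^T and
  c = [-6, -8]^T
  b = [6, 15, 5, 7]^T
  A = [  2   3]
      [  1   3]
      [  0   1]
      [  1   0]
Each vertex is the intersection of two constraint boundaries that also satisfies all remaining constraints:
  u = 0 and v = 0 → (0, 0)
  2u + 3v = 6 and v = 0 → (3, 0)
  2u + 3v = 6 and u = 0 → (0, 2)

Vertices: (0, 0), (3, 0), (0, 2)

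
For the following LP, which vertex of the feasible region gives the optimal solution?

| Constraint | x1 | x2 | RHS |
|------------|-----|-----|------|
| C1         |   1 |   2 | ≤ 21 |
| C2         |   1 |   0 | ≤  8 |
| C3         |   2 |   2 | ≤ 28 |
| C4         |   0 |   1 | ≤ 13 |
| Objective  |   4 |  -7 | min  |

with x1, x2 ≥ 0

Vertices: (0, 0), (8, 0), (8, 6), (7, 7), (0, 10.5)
Evaluating z = 4x1 - 7x2 at each vertex:
  (0, 0): z = 0
  (8, 0): z = 32
  (8, 6): z = -10
  (7, 7): z = -21
  (0, 10.5): z = -73.5

The smallest value is z = -73.5, attained at (0, 10.5).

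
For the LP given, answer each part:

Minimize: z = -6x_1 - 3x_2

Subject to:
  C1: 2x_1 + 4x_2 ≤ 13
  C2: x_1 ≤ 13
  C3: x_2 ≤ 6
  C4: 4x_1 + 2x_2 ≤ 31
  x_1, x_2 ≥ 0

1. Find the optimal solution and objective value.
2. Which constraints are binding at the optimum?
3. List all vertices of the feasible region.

1. x_1 = 6.5, x_2 = 0, z = -39
2. C1, x_2 ≥ 0
3. (0, 0), (6.5, 0), (0, 3.25)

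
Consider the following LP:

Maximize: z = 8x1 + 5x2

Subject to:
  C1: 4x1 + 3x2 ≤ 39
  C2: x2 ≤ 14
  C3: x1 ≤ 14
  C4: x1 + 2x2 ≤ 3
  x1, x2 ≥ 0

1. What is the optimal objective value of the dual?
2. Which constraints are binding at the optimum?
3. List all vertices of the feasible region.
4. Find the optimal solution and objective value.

1. 24 (by strong duality, equal to the primal optimum)
2. C4, x2 ≥ 0
3. (0, 0), (3, 0), (0, 1.5)
4. x1 = 3, x2 = 0, z = 24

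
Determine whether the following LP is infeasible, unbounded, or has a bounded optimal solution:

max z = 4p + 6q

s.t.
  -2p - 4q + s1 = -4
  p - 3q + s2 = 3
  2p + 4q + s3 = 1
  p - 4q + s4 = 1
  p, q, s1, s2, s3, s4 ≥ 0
The row 2p + 4q + s3 = 1 with s3 ≥ 0 requires 2p + 4q ≤ 1, while the row -2p - 4q + s1 = -4 with s1 ≥ 0 is equivalent to 2p + 4q ≥ 4. Together they would need 4 ≤ 2p + 4q ≤ 1, which is impossible since 4 > 1. No point satisfies all constraints.

Infeasible: no point satisfies all constraints simultaneously.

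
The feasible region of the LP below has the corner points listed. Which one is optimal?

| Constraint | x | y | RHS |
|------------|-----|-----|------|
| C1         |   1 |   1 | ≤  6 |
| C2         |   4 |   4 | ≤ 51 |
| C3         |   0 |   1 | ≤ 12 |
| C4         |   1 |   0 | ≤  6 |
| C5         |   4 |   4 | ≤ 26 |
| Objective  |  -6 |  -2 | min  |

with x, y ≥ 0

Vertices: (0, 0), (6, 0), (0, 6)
Evaluating z = -6x - 2y at each vertex:
  (0, 0): z = 0
  (6, 0): z = -36
  (0, 6): z = -12

The smallest value is z = -36, attained at (6, 0).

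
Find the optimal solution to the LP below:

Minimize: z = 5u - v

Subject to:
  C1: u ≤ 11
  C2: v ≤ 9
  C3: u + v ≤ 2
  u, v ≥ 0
Each vertex is the intersection of two constraint boundaries that also satisfies all remaining constraints:
  u = 0 and v = 0 → (0, 0)
  u + v = 2 and v = 0 → (2, 0)
  u + v = 2 and u = 0 → (0, 2)

Evaluating z = 5u - v at each vertex:
  (0, 0): z = 0
  (2, 0): z = 10
  (0, 2): z = -2

The minimum is at (0, 2) with z = -2.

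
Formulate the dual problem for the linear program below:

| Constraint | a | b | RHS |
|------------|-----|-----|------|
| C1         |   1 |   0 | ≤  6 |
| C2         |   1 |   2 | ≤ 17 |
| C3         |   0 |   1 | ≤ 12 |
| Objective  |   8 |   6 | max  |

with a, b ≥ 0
Minimize: z = 6y1 + 17y2 + 12y3

Subject to:
  C1: -y1 - y2 ≤ -8
  C2: -2y2 - y3 ≤ -6
  y1, y2, y3 ≥ 0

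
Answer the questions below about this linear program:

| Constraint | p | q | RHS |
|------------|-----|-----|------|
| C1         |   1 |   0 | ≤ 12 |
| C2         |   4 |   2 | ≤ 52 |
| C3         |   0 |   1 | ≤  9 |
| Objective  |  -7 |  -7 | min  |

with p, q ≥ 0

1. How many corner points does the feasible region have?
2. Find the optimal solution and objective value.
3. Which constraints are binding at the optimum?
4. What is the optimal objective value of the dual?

1. 5
2. p = 8.5, q = 9, z = -122.5
3. C2, C3
4. -122.5 (by strong duality, equal to the primal optimum)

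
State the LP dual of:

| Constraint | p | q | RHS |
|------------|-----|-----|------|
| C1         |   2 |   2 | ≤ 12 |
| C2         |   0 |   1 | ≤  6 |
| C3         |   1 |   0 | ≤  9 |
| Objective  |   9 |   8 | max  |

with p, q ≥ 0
Minimize: z = 12y1 + 6y2 + 9y3

Subject to:
  C1: -2y1 - y3 ≤ -9
  C2: -2y1 - y2 ≤ -8
  y1, y2, y3 ≥ 0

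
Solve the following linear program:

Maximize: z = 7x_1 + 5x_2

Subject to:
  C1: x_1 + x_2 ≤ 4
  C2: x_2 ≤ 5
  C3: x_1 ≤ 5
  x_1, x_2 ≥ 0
Each vertex is the intersection of two constraint boundaries that also satisfies all remaining constraints:
  x_1 = 0 and x_2 = 0 → (0, 0)
  x_1 + x_2 = 4 and x_2 = 0 → (4, 0)
  x_1 + x_2 = 4 and x_1 = 0 → (0, 4)

Evaluating z = 7x_1 + 5x_2 at each vertex:
  (0, 0): z = 0
  (4, 0): z = 28
  (0, 4): z = 20

The maximum is at (4, 0) with z = 28.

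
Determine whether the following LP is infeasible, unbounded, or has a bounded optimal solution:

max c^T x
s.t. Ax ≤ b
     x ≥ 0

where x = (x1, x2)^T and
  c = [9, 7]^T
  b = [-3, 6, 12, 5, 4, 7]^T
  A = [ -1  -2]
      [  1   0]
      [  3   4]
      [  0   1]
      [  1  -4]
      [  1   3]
The point (4, 0) satisfies every constraint, so the LP is feasible; the constraints give x1 ≤ 6 and x2 ≤ 5, which with x1, x2 ≥ 0 keep the feasible region inside a bounded box. A feasible, bounded LP attains a finite optimum at a vertex.

Bounded optimum: z* = 36 at (4, 0).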